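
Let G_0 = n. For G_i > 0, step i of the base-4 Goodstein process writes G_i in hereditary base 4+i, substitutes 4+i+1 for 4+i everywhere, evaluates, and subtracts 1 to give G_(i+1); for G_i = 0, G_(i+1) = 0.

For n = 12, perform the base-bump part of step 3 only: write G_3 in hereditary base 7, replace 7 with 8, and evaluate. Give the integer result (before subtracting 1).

18

G_0 = 12. HB_4(12) = 3·4. Bump = 15. G_1 = 14.
G_1 = 14. HB_5(14) = 2·5 + 4. Bump = 16. G_2 = 15.
G_2 = 15. HB_6(15) = 2·6 + 3. Bump = 17. G_3 = 16.
G_3 = 16. HB_7(16) = 2·7 + 2. Bump = 18. G_4 = 17.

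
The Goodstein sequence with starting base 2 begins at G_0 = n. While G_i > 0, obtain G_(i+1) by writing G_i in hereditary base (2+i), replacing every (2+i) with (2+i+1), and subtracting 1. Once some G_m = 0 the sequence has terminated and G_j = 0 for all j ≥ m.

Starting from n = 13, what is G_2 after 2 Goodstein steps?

step 0: 13 = 2^(2 + 1) + 2^2 + 1; sub 3 for 2: 3^(3 + 1) + 3^3 + 1; = 109; G_1 = 109−1 = 108
step 1: 108 = 3^(3 + 1) + 3^3; sub 4 for 3: 4^(4 + 1) + 4^4; = 1280; G_2 = 1280−1 = 1279
step 2: 1279 = 4^(4 + 1) + 3·4^3 + 3·4^2 + 3·4 + 3; sub 5 for 4: 5^(5 + 1) + 3·5^3 + 3·5^2 + 3·5 + 3; = 16093; G_3 = 16093−1 = 16092

1279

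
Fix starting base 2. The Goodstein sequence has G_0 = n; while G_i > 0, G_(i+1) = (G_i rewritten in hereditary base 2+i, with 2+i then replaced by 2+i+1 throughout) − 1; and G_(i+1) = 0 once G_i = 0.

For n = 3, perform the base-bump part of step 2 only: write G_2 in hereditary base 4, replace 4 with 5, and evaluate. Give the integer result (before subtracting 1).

G_0 = 3. HB_2(3) = 2 + 1. Bump = 4. G_1 = 3.
G_1 = 3. HB_3(3) = 3. Bump = 4. G_2 = 3.
G_2 = 3. HB_4(3) = 3. Bump = 3. G_3 = 2.

3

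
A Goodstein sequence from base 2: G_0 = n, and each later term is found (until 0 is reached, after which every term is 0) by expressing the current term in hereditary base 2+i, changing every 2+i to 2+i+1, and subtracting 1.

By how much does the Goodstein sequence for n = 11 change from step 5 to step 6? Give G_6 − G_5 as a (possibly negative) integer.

base 2: 11 = 2^(2 + 1) + 2 + 1; at 3: 3^(3 + 1) + 3 + 1 = 85; next = 84
base 3: 84 = 3^(3 + 1) + 3; at 4: 4^(4 + 1) + 4 = 1028; next = 1027
base 4: 1027 = 4^(4 + 1) + 3; at 5: 5^(5 + 1) + 3 = 15628; next = 15627
base 5: 15627 = 5^(5 + 1) + 2; at 6: 6^(6 + 1) + 2 = 279938; next = 279937
base 6: 279937 = 6^(6 + 1) + 1; at 7: 7^(7 + 1) + 1 = 5764802; next = 5764801
base 7: 5764801 = 7^(7 + 1); at 8: 8^(8 + 1) = 134217728; next = 134217727

128452926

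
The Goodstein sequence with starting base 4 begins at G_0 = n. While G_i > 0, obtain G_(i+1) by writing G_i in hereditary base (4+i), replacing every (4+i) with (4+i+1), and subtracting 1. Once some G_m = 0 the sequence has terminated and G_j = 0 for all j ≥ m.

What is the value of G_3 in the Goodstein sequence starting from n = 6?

6

G_0 = 6. HB_4(6) = 4 + 2. Bump = 7. G_1 = 6.
G_1 = 6. HB_5(6) = 5 + 1. Bump = 7. G_2 = 6.
G_2 = 6. HB_6(6) = 6. Bump = 7. G_3 = 6.
G_3 = 6. HB_7(6) = 6. Bump = 6. G_4 = 5.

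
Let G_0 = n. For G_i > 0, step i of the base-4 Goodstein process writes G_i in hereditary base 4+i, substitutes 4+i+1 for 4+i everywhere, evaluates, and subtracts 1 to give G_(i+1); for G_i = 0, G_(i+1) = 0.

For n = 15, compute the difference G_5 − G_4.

i=0: 15 = 3·4 + 3 (b=4); 4→5: 3·5 + 3 = 18; 18−1 = 17
i=1: 17 = 3·5 + 2 (b=5); 5→6: 3·6 + 2 = 20; 20−1 = 19
i=2: 19 = 3·6 + 1 (b=6); 6→7: 3·7 + 1 = 22; 22−1 = 21
i=3: 21 = 3·7 (b=7); 7→8: 3·8 = 24; 24−1 = 23
i=4: 23 = 2·8 + 7 (b=8); 8→9: 2·9 + 7 = 25; 25−1 = 24

1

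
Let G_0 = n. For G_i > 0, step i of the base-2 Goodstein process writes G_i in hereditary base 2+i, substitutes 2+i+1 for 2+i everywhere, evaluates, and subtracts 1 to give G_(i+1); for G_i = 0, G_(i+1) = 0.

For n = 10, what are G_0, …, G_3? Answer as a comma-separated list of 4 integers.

10 —HB2→ 2^(2 + 1) + 2 —bump→ 3^(3 + 1) + 3 = 84 —(−1)→ 83
83 —HB3→ 3^(3 + 1) + 2 —bump→ 4^(4 + 1) + 2 = 1026 —(−1)→ 1025
1025 —HB4→ 4^(4 + 1) + 1 —bump→ 5^(5 + 1) + 1 = 15626 —(−1)→ 15625

10, 83, 1025, 15625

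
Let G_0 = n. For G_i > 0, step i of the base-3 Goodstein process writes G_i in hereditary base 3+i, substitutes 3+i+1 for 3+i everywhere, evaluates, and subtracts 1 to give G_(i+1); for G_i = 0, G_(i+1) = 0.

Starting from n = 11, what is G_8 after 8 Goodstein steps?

G_0=11  [base 3] 3^2 + 2  →[3↦4]→  4^2 + 2 = 18  −1 ⇒ G_1=17
G_1=17  [base 4] 4^2 + 1  →[4↦5]→  5^2 + 1 = 26  −1 ⇒ G_2=25
G_2=25  [base 5] 5^2  →[5↦6]→  6^2 = 36  −1 ⇒ G_3=35
G_3=35  [base 6] 5·6 + 5  →[6↦7]→  5·7 + 5 = 40  −1 ⇒ G_4=39
G_4=39  [base 7] 5·7 + 4  →[7↦8]→  5·8 + 4 = 44  −1 ⇒ G_5=43
G_5=43  [base 8] 5·8 + 3  →[8↦9]→  5·9 + 3 = 48  −1 ⇒ G_6=47
G_6=47  [base 9] 5·9 + 2  →[9↦10]→  5·10 + 2 = 52  −1 ⇒ G_7=51
G_7=51  [base 10] 5·10 + 1  →[10↦11]→  5·11 + 1 = 56  −1 ⇒ G_8=55

55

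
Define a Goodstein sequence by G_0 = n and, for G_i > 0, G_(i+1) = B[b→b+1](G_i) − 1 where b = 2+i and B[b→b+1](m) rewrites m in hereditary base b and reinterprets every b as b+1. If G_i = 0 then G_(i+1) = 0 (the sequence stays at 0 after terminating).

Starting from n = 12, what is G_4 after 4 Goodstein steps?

280019

(0) 12|_2 = 2^(2 + 1) + 2^2 ↦ 3^(3 + 1) + 3^3|_3 = 108 ⇒ 107
(1) 107|_3 = 3^(3 + 1) + 2·3^2 + 2·3 + 2 ↦ 4^(4 + 1) + 2·4^2 + 2·4 + 2|_4 = 1066 ⇒ 1065
(2) 1065|_4 = 4^(4 + 1) + 2·4^2 + 2·4 + 1 ↦ 5^(5 + 1) + 2·5^2 + 2·5 + 1|_5 = 15686 ⇒ 15685
(3) 15685|_5 = 5^(5 + 1) + 2·5^2 + 2·5 ↦ 6^(6 + 1) + 2·6^2 + 2·6|_6 = 280020 ⇒ 280019
(4) 280019|_6 = 6^(6 + 1) + 2·6^2 + 6 + 5 ↦ 7^(7 + 1) + 2·7^2 + 7 + 5|_7 = 5764911 ⇒ 5764910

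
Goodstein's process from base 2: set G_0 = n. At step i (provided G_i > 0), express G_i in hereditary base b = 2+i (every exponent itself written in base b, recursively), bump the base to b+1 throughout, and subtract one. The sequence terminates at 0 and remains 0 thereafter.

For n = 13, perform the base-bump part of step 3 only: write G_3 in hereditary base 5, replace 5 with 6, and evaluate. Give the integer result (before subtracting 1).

G_0 = 13. HB_2(13) = 2^(2 + 1) + 2^2 + 1. Bump = 109. G_1 = 108.
G_1 = 108. HB_3(108) = 3^(3 + 1) + 3^3. Bump = 1280. G_2 = 1279.
G_2 = 1279. HB_4(1279) = 4^(4 + 1) + 3·4^3 + 3·4^2 + 3·4 + 3. Bump = 16093. G_3 = 16092.

280712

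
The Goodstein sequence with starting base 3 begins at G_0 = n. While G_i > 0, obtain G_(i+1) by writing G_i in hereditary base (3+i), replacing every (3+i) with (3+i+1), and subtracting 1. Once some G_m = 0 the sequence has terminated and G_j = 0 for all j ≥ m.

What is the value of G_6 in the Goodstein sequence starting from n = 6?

6

i=0: 6 = 2·3 (b=3); 3→4: 2·4 = 8; 8−1 = 7
i=1: 7 = 4 + 3 (b=4); 4→5: 5 + 3 = 8; 8−1 = 7
i=2: 7 = 5 + 2 (b=5); 5→6: 6 + 2 = 8; 8−1 = 7
i=3: 7 = 6 + 1 (b=6); 6→7: 7 + 1 = 8; 8−1 = 7
i=4: 7 = 7 (b=7); 7→8: 8 = 8; 8−1 = 7
i=5: 7 = 7 (b=8); 8→9: 7 = 7; 7−1 = 6
i=6: 6 = 6 (b=9); 9→10: 6 = 6; 6−1 = 5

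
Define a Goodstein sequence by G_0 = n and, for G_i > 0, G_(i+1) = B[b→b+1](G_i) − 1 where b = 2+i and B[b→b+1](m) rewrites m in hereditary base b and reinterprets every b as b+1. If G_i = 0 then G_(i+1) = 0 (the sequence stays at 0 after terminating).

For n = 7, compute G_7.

base 2: 7 = 2^2 + 2 + 1; at 3: 3^3 + 3 + 1 = 31; next = 30
base 3: 30 = 3^3 + 3; at 4: 4^4 + 4 = 260; next = 259
base 4: 259 = 4^4 + 3; at 5: 5^5 + 3 = 3128; next = 3127
base 5: 3127 = 5^5 + 2; at 6: 6^6 + 2 = 46658; next = 46657
base 6: 46657 = 6^6 + 1; at 7: 7^7 + 1 = 823544; next = 823543
base 7: 823543 = 7^7; at 8: 8^8 = 16777216; next = 16777215
base 8: 16777215 = 7·8^7 + 7·8^6 + 7·8^5 + 7·8^4 + 7·8^3 + 7·8^2 + 7·8 + 7; at 9: 7·9^7 + 7·9^6 + 7·9^5 + 7·9^4 + 7·9^3 + 7·9^2 + 7·9 + 7 = 37665880; next = 37665879

37665879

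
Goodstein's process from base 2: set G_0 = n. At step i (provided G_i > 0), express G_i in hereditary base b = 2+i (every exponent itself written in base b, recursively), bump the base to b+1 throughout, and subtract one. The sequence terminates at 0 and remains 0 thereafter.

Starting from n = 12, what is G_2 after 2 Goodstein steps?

1065

(0) 12|_2 = 2^(2 + 1) + 2^2 ↦ 3^(3 + 1) + 3^3|_3 = 108 ⇒ 107
(1) 107|_3 = 3^(3 + 1) + 2·3^2 + 2·3 + 2 ↦ 4^(4 + 1) + 2·4^2 + 2·4 + 2|_4 = 1066 ⇒ 1065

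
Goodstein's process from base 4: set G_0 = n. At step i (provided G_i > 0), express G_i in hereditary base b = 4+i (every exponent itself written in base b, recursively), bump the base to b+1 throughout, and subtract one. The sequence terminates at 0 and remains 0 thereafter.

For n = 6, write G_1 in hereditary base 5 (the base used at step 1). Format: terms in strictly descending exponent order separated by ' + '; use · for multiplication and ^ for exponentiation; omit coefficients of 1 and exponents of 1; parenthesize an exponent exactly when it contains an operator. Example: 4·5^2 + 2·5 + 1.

5 + 1

[0] 6 ≡ 4 + 2 (base 4). Lift 5: 7. −1: 6.
[1] 6 ≡ 5 + 1 (base 5). Lift 6: 7. −1: 6.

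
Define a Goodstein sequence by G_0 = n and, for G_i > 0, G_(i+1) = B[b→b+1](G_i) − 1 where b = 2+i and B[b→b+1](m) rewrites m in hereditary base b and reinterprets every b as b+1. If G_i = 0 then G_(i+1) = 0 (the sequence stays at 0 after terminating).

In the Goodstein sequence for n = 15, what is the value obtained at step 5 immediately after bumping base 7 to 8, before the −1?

base 2: 15 = 2^(2 + 1) + 2^2 + 2 + 1; at 3: 3^(3 + 1) + 3^3 + 3 + 1 = 112; next = 111
base 3: 111 = 3^(3 + 1) + 3^3 + 3; at 4: 4^(4 + 1) + 4^4 + 4 = 1284; next = 1283
base 4: 1283 = 4^(4 + 1) + 4^4 + 3; at 5: 5^(5 + 1) + 5^5 + 3 = 18753; next = 18752
base 5: 18752 = 5^(5 + 1) + 5^5 + 2; at 6: 6^(6 + 1) + 6^6 + 2 = 326594; next = 326593
base 6: 326593 = 6^(6 + 1) + 6^6 + 1; at 7: 7^(7 + 1) + 7^7 + 1 = 6588345; next = 6588344

150994944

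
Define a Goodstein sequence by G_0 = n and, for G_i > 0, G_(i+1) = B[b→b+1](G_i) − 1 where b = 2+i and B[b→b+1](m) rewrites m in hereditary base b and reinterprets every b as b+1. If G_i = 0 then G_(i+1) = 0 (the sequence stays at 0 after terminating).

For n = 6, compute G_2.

step 0: 6 = 2^2 + 2; sub 3 for 2: 3^3 + 3; = 30; G_1 = 30−1 = 29
step 1: 29 = 3^3 + 2; sub 4 for 3: 4^4 + 2; = 258; G_2 = 258−1 = 257
step 2: 257 = 4^4 + 1; sub 5 for 4: 5^5 + 1; = 3126; G_3 = 3126−1 = 3125

257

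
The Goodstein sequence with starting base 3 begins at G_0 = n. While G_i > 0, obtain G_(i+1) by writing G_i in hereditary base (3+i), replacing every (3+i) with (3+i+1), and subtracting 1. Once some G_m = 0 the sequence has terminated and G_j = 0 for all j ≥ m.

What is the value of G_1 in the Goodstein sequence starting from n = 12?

19

G_0 = 12. HB_3(12) = 3^2 + 3. Bump = 20. G_1 = 19.
G_1 = 19. HB_4(19) = 4^2 + 3. Bump = 28. G_2 = 27.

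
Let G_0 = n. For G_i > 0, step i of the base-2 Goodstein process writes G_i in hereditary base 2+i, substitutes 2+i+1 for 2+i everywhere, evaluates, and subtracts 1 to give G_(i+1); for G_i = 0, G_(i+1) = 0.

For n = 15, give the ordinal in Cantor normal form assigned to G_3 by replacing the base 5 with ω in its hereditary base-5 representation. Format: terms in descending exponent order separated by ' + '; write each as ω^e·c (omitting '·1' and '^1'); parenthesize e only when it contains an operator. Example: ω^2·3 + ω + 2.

G_0=15  [base 2] 2^(2 + 1) + 2^2 + 2 + 1  →[2↦3]→  3^(3 + 1) + 3^3 + 3 + 1 = 112  −1 ⇒ G_1=111
G_1=111  [base 3] 3^(3 + 1) + 3^3 + 3  →[3↦4]→  4^(4 + 1) + 4^4 + 4 = 1284  −1 ⇒ G_2=1283
G_2=1283  [base 4] 4^(4 + 1) + 4^4 + 3  →[4↦5]→  5^(5 + 1) + 5^5 + 3 = 18753  −1 ⇒ G_3=18752
G_3=18752  [base 5] 5^(5 + 1) + 5^5 + 2  →[5↦6]→  6^(6 + 1) + 6^6 + 2 = 326594  −1 ⇒ G_4=326593

ω^(ω + 1) + ω^ω + 2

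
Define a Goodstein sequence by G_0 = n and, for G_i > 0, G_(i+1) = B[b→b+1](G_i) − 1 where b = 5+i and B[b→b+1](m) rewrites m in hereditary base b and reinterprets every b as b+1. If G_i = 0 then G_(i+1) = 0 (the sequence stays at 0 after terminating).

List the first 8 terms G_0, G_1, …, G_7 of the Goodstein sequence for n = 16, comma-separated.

(0) 16|_5 = 3·5 + 1 ↦ 3·6 + 1|_6 = 19 ⇒ 18
(1) 18|_6 = 3·6 ↦ 3·7|_7 = 21 ⇒ 20
(2) 20|_7 = 2·7 + 6 ↦ 2·8 + 6|_8 = 22 ⇒ 21
(3) 21|_8 = 2·8 + 5 ↦ 2·9 + 5|_9 = 23 ⇒ 22
(4) 22|_9 = 2·9 + 4 ↦ 2·10 + 4|_10 = 24 ⇒ 23
(5) 23|_10 = 2·10 + 3 ↦ 2·11 + 3|_11 = 25 ⇒ 24
(6) 24|_11 = 2·11 + 2 ↦ 2·12 + 2|_12 = 26 ⇒ 25

16, 18, 20, 21, 22, 23, 24, 25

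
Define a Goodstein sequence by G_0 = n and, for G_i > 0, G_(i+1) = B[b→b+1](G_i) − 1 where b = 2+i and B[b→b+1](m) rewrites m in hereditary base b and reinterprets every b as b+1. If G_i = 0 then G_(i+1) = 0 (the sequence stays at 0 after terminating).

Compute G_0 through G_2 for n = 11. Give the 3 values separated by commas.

G_0 = 11. HB_2(11) = 2^(2 + 1) + 2 + 1. Bump = 85. G_1 = 84.
G_1 = 84. HB_3(84) = 3^(3 + 1) + 3. Bump = 1028. G_2 = 1027.

11, 84, 1027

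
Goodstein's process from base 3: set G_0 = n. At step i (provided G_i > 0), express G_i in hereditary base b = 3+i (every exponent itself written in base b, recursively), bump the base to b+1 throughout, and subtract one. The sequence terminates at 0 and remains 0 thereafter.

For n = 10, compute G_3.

[0] 10 ≡ 3^2 + 1 (base 3). Lift 4: 17. −1: 16.
[1] 16 ≡ 4^2 (base 4). Lift 5: 25. −1: 24.
[2] 24 ≡ 4·5 + 4 (base 5). Lift 6: 28. −1: 27.

27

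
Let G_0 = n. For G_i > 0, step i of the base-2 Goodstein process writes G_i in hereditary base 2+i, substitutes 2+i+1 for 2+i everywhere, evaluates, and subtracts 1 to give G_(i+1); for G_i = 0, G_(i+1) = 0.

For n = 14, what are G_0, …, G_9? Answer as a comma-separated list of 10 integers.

14, 110, 1281, 18750, 326591, 5862840, 134404971, 3487116548, 100000555551, 3138429262496

[0] 14 ≡ 2^(2 + 1) + 2^2 + 2 (base 2). Lift 3: 111. −1: 110.
[1] 110 ≡ 3^(3 + 1) + 3^3 + 2 (base 3). Lift 4: 1282. −1: 1281.
[2] 1281 ≡ 4^(4 + 1) + 4^4 + 1 (base 4). Lift 5: 18751. −1: 18750.
[3] 18750 ≡ 5^(5 + 1) + 5^5 (base 5). Lift 6: 326592. −1: 326591.
[4] 326591 ≡ 6^(6 + 1) + 5·6^5 + 5·6^4 + 5·6^3 + 5·6^2 + 5·6 + 5 (base 6). Lift 7: 5862841. −1: 5862840.
[5] 5862840 ≡ 7^(7 + 1) + 5·7^5 + 5·7^4 + 5·7^3 + 5·7^2 + 5·7 + 4 (base 7). Lift 8: 134404972. −1: 134404971.
[6] 134404971 ≡ 8^(8 + 1) + 5·8^5 + 5·8^4 + 5·8^3 + 5·8^2 + 5·8 + 3 (base 8). Lift 9: 3487116549. −1: 3487116548.
[7] 3487116548 ≡ 9^(9 + 1) + 5·9^5 + 5·9^4 + 5·9^3 + 5·9^2 + 5·9 + 2 (base 9). Lift 10: 100000555552. −1: 100000555551.
[8] 100000555551 ≡ 10^(10 + 1) + 5·10^5 + 5·10^4 + 5·10^3 + 5·10^2 + 5·10 + 1 (base 10). Lift 11: 3138429262497. −1: 3138429262496.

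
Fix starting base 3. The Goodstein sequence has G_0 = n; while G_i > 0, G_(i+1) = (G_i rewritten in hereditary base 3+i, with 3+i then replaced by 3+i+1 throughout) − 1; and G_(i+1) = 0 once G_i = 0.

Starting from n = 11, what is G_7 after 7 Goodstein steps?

base 3: 11 = 3^2 + 2; at 4: 4^2 + 2 = 18; next = 17
base 4: 17 = 4^2 + 1; at 5: 5^2 + 1 = 26; next = 25
base 5: 25 = 5^2; at 6: 6^2 = 36; next = 35
base 6: 35 = 5·6 + 5; at 7: 5·7 + 5 = 40; next = 39
base 7: 39 = 5·7 + 4; at 8: 5·8 + 4 = 44; next = 43
base 8: 43 = 5·8 + 3; at 9: 5·9 + 3 = 48; next = 47
base 9: 47 = 5·9 + 2; at 10: 5·10 + 2 = 52; next = 51
base 10: 51 = 5·10 + 1; at 11: 5·11 + 1 = 56; next = 55

51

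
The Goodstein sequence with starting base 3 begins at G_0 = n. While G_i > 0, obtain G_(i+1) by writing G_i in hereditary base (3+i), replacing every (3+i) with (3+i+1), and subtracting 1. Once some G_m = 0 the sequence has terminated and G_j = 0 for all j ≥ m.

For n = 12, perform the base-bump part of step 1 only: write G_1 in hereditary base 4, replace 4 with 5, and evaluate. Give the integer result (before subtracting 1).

28

G_0 = 12. HB_3(12) = 3^2 + 3. Bump = 20. G_1 = 19.
G_1 = 19. HB_4(19) = 4^2 + 3. Bump = 28. G_2 = 27.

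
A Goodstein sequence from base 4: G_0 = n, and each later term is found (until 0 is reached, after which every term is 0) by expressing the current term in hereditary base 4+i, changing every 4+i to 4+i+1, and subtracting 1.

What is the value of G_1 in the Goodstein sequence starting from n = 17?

25

(0) 17|_4 = 4^2 + 1 ↦ 5^2 + 1|_5 = 26 ⇒ 25
(1) 25|_5 = 5^2 ↦ 6^2|_6 = 36 ⇒ 35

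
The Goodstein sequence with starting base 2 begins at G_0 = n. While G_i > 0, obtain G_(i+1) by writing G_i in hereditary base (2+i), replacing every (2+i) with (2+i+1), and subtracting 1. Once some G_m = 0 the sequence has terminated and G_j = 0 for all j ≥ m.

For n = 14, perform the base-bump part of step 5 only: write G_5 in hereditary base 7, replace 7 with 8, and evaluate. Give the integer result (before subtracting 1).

134404972

G_0 = 14. HB_2(14) = 2^(2 + 1) + 2^2 + 2. Bump = 111. G_1 = 110.
G_1 = 110. HB_3(110) = 3^(3 + 1) + 3^3 + 2. Bump = 1282. G_2 = 1281.
G_2 = 1281. HB_4(1281) = 4^(4 + 1) + 4^4 + 1. Bump = 18751. G_3 = 18750.
G_3 = 18750. HB_5(18750) = 5^(5 + 1) + 5^5. Bump = 326592. G_4 = 326591.
G_4 = 326591. HB_6(326591) = 6^(6 + 1) + 5·6^5 + 5·6^4 + 5·6^3 + 5·6^2 + 5·6 + 5. Bump = 5862841. G_5 = 5862840.
G_5 = 5862840. HB_7(5862840) = 7^(7 + 1) + 5·7^5 + 5·7^4 + 5·7^3 + 5·7^2 + 5·7 + 4. Bump = 134404972. G_6 = 134404971.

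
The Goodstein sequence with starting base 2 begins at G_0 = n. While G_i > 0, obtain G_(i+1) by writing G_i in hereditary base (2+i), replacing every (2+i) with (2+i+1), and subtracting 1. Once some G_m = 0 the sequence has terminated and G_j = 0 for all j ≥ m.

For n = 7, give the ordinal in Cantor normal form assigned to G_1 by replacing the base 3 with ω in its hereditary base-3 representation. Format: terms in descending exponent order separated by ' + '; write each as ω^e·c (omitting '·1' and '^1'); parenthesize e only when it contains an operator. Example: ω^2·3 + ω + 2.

ω^ω + ω

step 0: 7 = 2^2 + 2 + 1; sub 3 for 2: 3^3 + 3 + 1; = 31; G_1 = 31−1 = 30
step 1: 30 = 3^3 + 3; sub 4 for 3: 4^4 + 4; = 260; G_2 = 260−1 = 259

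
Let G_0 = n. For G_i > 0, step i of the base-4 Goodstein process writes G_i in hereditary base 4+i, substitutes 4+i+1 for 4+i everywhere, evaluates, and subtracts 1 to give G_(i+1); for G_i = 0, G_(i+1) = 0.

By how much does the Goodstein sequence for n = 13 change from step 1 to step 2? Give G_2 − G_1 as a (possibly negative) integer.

[0] 13 ≡ 3·4 + 1 (base 4). Lift 5: 16. −1: 15.
[1] 15 ≡ 3·5 (base 5). Lift 6: 18. −1: 17.

2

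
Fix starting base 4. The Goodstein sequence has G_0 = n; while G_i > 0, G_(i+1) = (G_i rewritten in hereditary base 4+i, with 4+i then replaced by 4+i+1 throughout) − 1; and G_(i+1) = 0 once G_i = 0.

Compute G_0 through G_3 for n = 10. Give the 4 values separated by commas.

10, 11, 12, 13

i=0: 10 = 2·4 + 2 (b=4); 4→5: 2·5 + 2 = 12; 12−1 = 11
i=1: 11 = 2·5 + 1 (b=5); 5→6: 2·6 + 1 = 13; 13−1 = 12
i=2: 12 = 2·6 (b=6); 6→7: 2·7 = 14; 14−1 = 13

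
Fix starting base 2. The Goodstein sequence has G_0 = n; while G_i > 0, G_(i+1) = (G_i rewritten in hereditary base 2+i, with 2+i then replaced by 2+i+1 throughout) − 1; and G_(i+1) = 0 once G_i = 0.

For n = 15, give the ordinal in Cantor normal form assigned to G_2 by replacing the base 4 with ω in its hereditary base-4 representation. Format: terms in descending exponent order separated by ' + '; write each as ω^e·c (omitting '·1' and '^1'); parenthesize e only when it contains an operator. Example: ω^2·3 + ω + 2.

(0) 15|_2 = 2^(2 + 1) + 2^2 + 2 + 1 ↦ 3^(3 + 1) + 3^3 + 3 + 1|_3 = 112 ⇒ 111
(1) 111|_3 = 3^(3 + 1) + 3^3 + 3 ↦ 4^(4 + 1) + 4^4 + 4|_4 = 1284 ⇒ 1283
(2) 1283|_4 = 4^(4 + 1) + 4^4 + 3 ↦ 5^(5 + 1) + 5^5 + 3|_5 = 18753 ⇒ 18752

ω^(ω + 1) + ω^ω + 3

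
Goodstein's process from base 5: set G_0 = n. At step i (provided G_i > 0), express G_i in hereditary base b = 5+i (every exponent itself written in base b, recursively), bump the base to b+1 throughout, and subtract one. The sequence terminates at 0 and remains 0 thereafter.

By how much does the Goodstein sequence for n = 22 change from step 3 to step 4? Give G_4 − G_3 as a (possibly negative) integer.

2

[0] 22 ≡ 4·5 + 2 (base 5). Lift 6: 26. −1: 25.
[1] 25 ≡ 4·6 + 1 (base 6). Lift 7: 29. −1: 28.
[2] 28 ≡ 4·7 (base 7). Lift 8: 32. −1: 31.
[3] 31 ≡ 3·8 + 7 (base 8). Lift 9: 34. −1: 33.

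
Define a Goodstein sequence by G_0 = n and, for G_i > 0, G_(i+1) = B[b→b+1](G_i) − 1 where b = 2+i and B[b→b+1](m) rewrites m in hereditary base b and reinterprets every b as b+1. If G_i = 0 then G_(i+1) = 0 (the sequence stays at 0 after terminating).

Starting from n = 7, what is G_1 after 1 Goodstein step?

30

i=0: 7 = 2^2 + 2 + 1 (b=2); 2→3: 3^3 + 3 + 1 = 31; 31−1 = 30
i=1: 30 = 3^3 + 3 (b=3); 3→4: 4^4 + 4 = 260; 260−1 = 259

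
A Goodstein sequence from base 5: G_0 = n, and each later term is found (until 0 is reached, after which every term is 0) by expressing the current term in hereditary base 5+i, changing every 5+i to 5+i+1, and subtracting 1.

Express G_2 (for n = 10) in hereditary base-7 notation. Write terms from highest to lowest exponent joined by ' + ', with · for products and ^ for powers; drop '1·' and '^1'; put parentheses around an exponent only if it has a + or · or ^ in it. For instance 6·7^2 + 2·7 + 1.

step 0: 10 = 2·5; sub 6 for 5: 2·6; = 12; G_1 = 12−1 = 11
step 1: 11 = 6 + 5; sub 7 for 6: 7 + 5; = 12; G_2 = 12−1 = 11
step 2: 11 = 7 + 4; sub 8 for 7: 8 + 4; = 12; G_3 = 12−1 = 11

7 + 4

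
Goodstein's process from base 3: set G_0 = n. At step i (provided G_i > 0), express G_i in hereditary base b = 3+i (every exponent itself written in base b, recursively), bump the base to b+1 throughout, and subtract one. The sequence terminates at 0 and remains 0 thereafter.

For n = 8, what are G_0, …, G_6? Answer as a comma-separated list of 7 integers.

step 0: 8 = 2·3 + 2; sub 4 for 3: 2·4 + 2; = 10; G_1 = 10−1 = 9
step 1: 9 = 2·4 + 1; sub 5 for 4: 2·5 + 1; = 11; G_2 = 11−1 = 10
step 2: 10 = 2·5; sub 6 for 5: 2·6; = 12; G_3 = 12−1 = 11
step 3: 11 = 6 + 5; sub 7 for 6: 7 + 5; = 12; G_4 = 12−1 = 11
step 4: 11 = 7 + 4; sub 8 for 7: 8 + 4; = 12; G_5 = 12−1 = 11
step 5: 11 = 8 + 3; sub 9 for 8: 9 + 3; = 12; G_6 = 12−1 = 11

8, 9, 10, 11, 11, 11, 11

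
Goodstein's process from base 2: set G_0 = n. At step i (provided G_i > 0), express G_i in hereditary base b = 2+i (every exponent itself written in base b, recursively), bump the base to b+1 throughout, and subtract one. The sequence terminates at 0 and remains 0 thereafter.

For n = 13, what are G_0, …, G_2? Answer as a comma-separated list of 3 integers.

13 —HB2→ 2^(2 + 1) + 2^2 + 1 —bump→ 3^(3 + 1) + 3^3 + 1 = 109 —(−1)→ 108
108 —HB3→ 3^(3 + 1) + 3^3 —bump→ 4^(4 + 1) + 4^4 = 1280 —(−1)→ 1279

13, 108, 1279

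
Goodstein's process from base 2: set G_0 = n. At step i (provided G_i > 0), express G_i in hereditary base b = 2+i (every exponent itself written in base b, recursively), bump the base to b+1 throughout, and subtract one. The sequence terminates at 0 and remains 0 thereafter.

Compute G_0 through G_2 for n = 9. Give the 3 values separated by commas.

base 2: 9 = 2^(2 + 1) + 1; at 3: 3^(3 + 1) + 1 = 82; next = 81
base 3: 81 = 3^(3 + 1); at 4: 4^(4 + 1) = 1024; next = 1023

9, 81, 1023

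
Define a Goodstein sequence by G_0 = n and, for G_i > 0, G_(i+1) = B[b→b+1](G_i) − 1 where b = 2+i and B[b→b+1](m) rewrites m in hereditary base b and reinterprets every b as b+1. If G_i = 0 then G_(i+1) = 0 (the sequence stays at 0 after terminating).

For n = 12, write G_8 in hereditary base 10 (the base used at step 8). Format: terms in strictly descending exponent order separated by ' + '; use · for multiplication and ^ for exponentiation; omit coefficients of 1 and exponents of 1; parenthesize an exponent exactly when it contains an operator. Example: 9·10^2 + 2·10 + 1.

[0] 12 ≡ 2^(2 + 1) + 2^2 (base 2). Lift 3: 108. −1: 107.
[1] 107 ≡ 3^(3 + 1) + 2·3^2 + 2·3 + 2 (base 3). Lift 4: 1066. −1: 1065.
[2] 1065 ≡ 4^(4 + 1) + 2·4^2 + 2·4 + 1 (base 4). Lift 5: 15686. −1: 15685.
[3] 15685 ≡ 5^(5 + 1) + 2·5^2 + 2·5 (base 5). Lift 6: 280020. −1: 280019.
[4] 280019 ≡ 6^(6 + 1) + 2·6^2 + 6 + 5 (base 6). Lift 7: 5764911. −1: 5764910.
[5] 5764910 ≡ 7^(7 + 1) + 2·7^2 + 7 + 4 (base 7). Lift 8: 134217868. −1: 134217867.
[6] 134217867 ≡ 8^(8 + 1) + 2·8^2 + 8 + 3 (base 8). Lift 9: 3486784575. −1: 3486784574.
[7] 3486784574 ≡ 9^(9 + 1) + 2·9^2 + 9 + 2 (base 9). Lift 10: 100000000212. −1: 100000000211.

10^(10 + 1) + 2·10^2 + 10 + 1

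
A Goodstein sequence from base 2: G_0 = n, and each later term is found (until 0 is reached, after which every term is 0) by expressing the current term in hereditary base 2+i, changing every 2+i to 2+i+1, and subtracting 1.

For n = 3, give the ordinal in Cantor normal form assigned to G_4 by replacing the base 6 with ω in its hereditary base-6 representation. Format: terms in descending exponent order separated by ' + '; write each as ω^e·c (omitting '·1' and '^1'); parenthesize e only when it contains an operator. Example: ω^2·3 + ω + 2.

1

(0) 3|_2 = 2 + 1 ↦ 3 + 1|_3 = 4 ⇒ 3
(1) 3|_3 = 3 ↦ 4|_4 = 4 ⇒ 3
(2) 3|_4 = 3 ↦ 3|_5 = 3 ⇒ 2
(3) 2|_5 = 2 ↦ 2|_6 = 2 ⇒ 1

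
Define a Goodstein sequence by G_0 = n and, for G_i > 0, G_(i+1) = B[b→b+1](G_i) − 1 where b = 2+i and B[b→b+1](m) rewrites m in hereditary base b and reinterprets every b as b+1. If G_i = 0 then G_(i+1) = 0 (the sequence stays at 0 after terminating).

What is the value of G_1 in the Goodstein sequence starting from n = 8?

G_0=8  [base 2] 2^(2 + 1)  →[2↦3]→  3^(3 + 1) = 81  −1 ⇒ G_1=80
G_1=80  [base 3] 2·3^3 + 2·3^2 + 2·3 + 2  →[3↦4]→  2·4^4 + 2·4^2 + 2·4 + 2 = 554  −1 ⇒ G_2=553

80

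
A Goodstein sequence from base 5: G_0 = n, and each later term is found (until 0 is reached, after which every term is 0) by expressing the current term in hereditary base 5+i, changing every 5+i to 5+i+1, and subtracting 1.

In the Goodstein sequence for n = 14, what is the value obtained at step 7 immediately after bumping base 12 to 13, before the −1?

G_0 = 14. HB_5(14) = 2·5 + 4. Bump = 16. G_1 = 15.
G_1 = 15. HB_6(15) = 2·6 + 3. Bump = 17. G_2 = 16.
G_2 = 16. HB_7(16) = 2·7 + 2. Bump = 18. G_3 = 17.
G_3 = 17. HB_8(17) = 2·8 + 1. Bump = 19. G_4 = 18.
G_4 = 18. HB_9(18) = 2·9. Bump = 20. G_5 = 19.
G_5 = 19. HB_10(19) = 10 + 9. Bump = 20. G_6 = 19.
G_6 = 19. HB_11(19) = 11 + 8. Bump = 20. G_7 = 19.

20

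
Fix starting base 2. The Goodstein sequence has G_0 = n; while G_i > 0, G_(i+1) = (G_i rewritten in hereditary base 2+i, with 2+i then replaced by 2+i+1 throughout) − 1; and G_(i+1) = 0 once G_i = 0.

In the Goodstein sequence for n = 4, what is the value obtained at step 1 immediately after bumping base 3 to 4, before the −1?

step 0: 4 = 2^2; sub 3 for 2: 3^3; = 27; G_1 = 27−1 = 26
step 1: 26 = 2·3^2 + 2·3 + 2; sub 4 for 3: 2·4^2 + 2·4 + 2; = 42; G_2 = 42−1 = 41

42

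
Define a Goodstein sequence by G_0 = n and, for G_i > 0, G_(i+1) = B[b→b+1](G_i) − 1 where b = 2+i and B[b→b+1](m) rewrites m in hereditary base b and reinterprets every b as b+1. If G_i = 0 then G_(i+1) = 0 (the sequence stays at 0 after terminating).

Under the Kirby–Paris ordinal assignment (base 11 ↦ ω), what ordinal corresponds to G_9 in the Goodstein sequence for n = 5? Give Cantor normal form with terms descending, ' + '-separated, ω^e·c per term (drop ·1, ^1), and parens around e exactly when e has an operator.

ω^3·3 + ω^2·3 + ω·2 + 4

5 —HB2→ 2^2 + 1 —bump→ 3^3 + 1 = 28 —(−1)→ 27
27 —HB3→ 3^3 —bump→ 4^4 = 256 —(−1)→ 255
255 —HB4→ 3·4^3 + 3·4^2 + 3·4 + 3 —bump→ 3·5^3 + 3·5^2 + 3·5 + 3 = 468 —(−1)→ 467
467 —HB5→ 3·5^3 + 3·5^2 + 3·5 + 2 —bump→ 3·6^3 + 3·6^2 + 3·6 + 2 = 776 —(−1)→ 775
775 —HB6→ 3·6^3 + 3·6^2 + 3·6 + 1 —bump→ 3·7^3 + 3·7^2 + 3·7 + 1 = 1198 —(−1)→ 1197
1197 —HB7→ 3·7^3 + 3·7^2 + 3·7 —bump→ 3·8^3 + 3·8^2 + 3·8 = 1752 —(−1)→ 1751
1751 —HB8→ 3·8^3 + 3·8^2 + 2·8 + 7 —bump→ 3·9^3 + 3·9^2 + 2·9 + 7 = 2455 —(−1)→ 2454
2454 —HB9→ 3·9^3 + 3·9^2 + 2·9 + 6 —bump→ 3·10^3 + 3·10^2 + 2·10 + 6 = 3326 —(−1)→ 3325
3325 —HB10→ 3·10^3 + 3·10^2 + 2·10 + 5 —bump→ 3·11^3 + 3·11^2 + 2·11 + 5 = 4383 —(−1)→ 4382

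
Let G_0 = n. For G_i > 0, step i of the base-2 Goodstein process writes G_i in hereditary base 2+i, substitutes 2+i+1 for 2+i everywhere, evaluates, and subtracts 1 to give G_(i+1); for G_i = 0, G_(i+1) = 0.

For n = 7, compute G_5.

step 0: 7 = 2^2 + 2 + 1; sub 3 for 2: 3^3 + 3 + 1; = 31; G_1 = 31−1 = 30
step 1: 30 = 3^3 + 3; sub 4 for 3: 4^4 + 4; = 260; G_2 = 260−1 = 259
step 2: 259 = 4^4 + 3; sub 5 for 4: 5^5 + 3; = 3128; G_3 = 3128−1 = 3127
step 3: 3127 = 5^5 + 2; sub 6 for 5: 6^6 + 2; = 46658; G_4 = 46658−1 = 46657
step 4: 46657 = 6^6 + 1; sub 7 for 6: 7^7 + 1; = 823544; G_5 = 823544−1 = 823543
step 5: 823543 = 7^7; sub 8 for 7: 8^8; = 16777216; G_6 = 16777216−1 = 16777215

823543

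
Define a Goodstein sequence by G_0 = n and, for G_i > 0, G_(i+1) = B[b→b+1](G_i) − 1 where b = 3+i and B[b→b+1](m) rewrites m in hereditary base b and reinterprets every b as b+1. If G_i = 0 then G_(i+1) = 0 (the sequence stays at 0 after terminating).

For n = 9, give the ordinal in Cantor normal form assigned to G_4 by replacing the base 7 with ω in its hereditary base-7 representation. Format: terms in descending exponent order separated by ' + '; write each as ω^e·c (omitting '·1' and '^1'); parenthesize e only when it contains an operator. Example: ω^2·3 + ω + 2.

9 —HB3→ 3^2 —bump→ 4^2 = 16 —(−1)→ 15
15 —HB4→ 3·4 + 3 —bump→ 3·5 + 3 = 18 —(−1)→ 17
17 —HB5→ 3·5 + 2 —bump→ 3·6 + 2 = 20 —(−1)→ 19
19 —HB6→ 3·6 + 1 —bump→ 3·7 + 1 = 22 —(−1)→ 21
21 —HB7→ 3·7 —bump→ 3·8 = 24 —(−1)→ 23

ω·3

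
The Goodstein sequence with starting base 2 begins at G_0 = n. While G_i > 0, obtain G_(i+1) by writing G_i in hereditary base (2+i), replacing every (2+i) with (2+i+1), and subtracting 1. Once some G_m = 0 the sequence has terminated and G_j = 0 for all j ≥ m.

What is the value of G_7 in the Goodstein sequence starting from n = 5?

G_0=5  [base 2] 2^2 + 1  →[2↦3]→  3^3 + 1 = 28  −1 ⇒ G_1=27
G_1=27  [base 3] 3^3  →[3↦4]→  4^4 = 256  −1 ⇒ G_2=255
G_2=255  [base 4] 3·4^3 + 3·4^2 + 3·4 + 3  →[4↦5]→  3·5^3 + 3·5^2 + 3·5 + 3 = 468  −1 ⇒ G_3=467
G_3=467  [base 5] 3·5^3 + 3·5^2 + 3·5 + 2  →[5↦6]→  3·6^3 + 3·6^2 + 3·6 + 2 = 776  −1 ⇒ G_4=775
G_4=775  [base 6] 3·6^3 + 3·6^2 + 3·6 + 1  →[6↦7]→  3·7^3 + 3·7^2 + 3·7 + 1 = 1198  −1 ⇒ G_5=1197
G_5=1197  [base 7] 3·7^3 + 3·7^2 + 3·7  →[7↦8]→  3·8^3 + 3·8^2 + 3·8 = 1752  −1 ⇒ G_6=1751
G_6=1751  [base 8] 3·8^3 + 3·8^2 + 2·8 + 7  →[8↦9]→  3·9^3 + 3·9^2 + 2·9 + 7 = 2455  −1 ⇒ G_7=2454
G_7=2454  [base 9] 3·9^3 + 3·9^2 + 2·9 + 6  →[9↦10]→  3·10^3 + 3·10^2 + 2·10 + 6 = 3326  −1 ⇒ G_8=3325

2454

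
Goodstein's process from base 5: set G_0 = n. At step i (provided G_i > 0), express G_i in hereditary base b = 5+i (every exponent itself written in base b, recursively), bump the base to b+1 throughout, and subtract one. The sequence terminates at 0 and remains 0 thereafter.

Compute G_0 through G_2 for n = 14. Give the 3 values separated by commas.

i=0: 14 = 2·5 + 4 (b=5); 5→6: 2·6 + 4 = 16; 16−1 = 15
i=1: 15 = 2·6 + 3 (b=6); 6→7: 2·7 + 3 = 17; 17−1 = 16

14, 15, 16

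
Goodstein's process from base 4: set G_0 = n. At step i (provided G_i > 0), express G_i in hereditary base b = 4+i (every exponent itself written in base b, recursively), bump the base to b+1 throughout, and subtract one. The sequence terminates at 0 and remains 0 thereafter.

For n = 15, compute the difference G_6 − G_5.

1

G_0=15  [base 4] 3·4 + 3  →[4↦5]→  3·5 + 3 = 18  −1 ⇒ G_1=17
G_1=17  [base 5] 3·5 + 2  →[5↦6]→  3·6 + 2 = 20  −1 ⇒ G_2=19
G_2=19  [base 6] 3·6 + 1  →[6↦7]→  3·7 + 1 = 22  −1 ⇒ G_3=21
G_3=21  [base 7] 3·7  →[7↦8]→  3·8 = 24  −1 ⇒ G_4=23
G_4=23  [base 8] 2·8 + 7  →[8↦9]→  2·9 + 7 = 25  −1 ⇒ G_5=24
G_5=24  [base 9] 2·9 + 6  →[9↦10]→  2·10 + 6 = 26  −1 ⇒ G_6=25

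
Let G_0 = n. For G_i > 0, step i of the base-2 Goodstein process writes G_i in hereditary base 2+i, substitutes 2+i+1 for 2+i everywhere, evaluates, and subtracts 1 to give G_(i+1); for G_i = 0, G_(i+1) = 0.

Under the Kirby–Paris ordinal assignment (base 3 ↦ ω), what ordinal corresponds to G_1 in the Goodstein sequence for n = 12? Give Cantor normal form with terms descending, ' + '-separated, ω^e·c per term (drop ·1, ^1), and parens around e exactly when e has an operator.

ω^(ω + 1) + ω^2·2 + ω·2 + 2

step 0: 12 = 2^(2 + 1) + 2^2; sub 3 for 2: 3^(3 + 1) + 3^3; = 108; G_1 = 108−1 = 107
step 1: 107 = 3^(3 + 1) + 2·3^2 + 2·3 + 2; sub 4 for 3: 4^(4 + 1) + 2·4^2 + 2·4 + 2; = 1066; G_2 = 1066−1 = 1065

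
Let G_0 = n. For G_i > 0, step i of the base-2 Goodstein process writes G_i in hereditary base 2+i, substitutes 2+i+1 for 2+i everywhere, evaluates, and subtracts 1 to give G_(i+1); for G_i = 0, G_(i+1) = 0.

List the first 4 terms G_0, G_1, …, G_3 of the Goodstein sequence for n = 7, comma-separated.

G_0=7  [base 2] 2^2 + 2 + 1  →[2↦3]→  3^3 + 3 + 1 = 31  −1 ⇒ G_1=30
G_1=30  [base 3] 3^3 + 3  →[3↦4]→  4^4 + 4 = 260  −1 ⇒ G_2=259
G_2=259  [base 4] 4^4 + 3  →[4↦5]→  5^5 + 3 = 3128  −1 ⇒ G_3=3127

7, 30, 259, 3127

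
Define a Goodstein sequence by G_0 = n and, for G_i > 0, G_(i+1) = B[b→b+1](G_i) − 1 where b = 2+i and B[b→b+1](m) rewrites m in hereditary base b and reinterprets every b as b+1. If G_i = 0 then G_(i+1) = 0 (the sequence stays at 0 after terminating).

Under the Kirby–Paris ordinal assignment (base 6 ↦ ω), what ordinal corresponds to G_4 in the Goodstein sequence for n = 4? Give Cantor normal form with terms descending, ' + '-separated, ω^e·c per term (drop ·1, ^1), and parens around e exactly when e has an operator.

4 —HB2→ 2^2 —bump→ 3^3 = 27 —(−1)→ 26
26 —HB3→ 2·3^2 + 2·3 + 2 —bump→ 2·4^2 + 2·4 + 2 = 42 —(−1)→ 41
41 —HB4→ 2·4^2 + 2·4 + 1 —bump→ 2·5^2 + 2·5 + 1 = 61 —(−1)→ 60
60 —HB5→ 2·5^2 + 2·5 —bump→ 2·6^2 + 2·6 = 84 —(−1)→ 83
83 —HB6→ 2·6^2 + 6 + 5 —bump→ 2·7^2 + 7 + 5 = 110 —(−1)→ 109

ω^2·2 + ω + 5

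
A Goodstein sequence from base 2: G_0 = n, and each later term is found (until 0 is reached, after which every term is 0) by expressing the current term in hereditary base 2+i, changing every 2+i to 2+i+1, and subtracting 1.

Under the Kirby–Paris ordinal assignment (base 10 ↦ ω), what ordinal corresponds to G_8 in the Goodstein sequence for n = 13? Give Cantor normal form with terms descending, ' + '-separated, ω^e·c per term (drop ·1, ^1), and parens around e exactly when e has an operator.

i=0: 13 = 2^(2 + 1) + 2^2 + 1 (b=2); 2→3: 3^(3 + 1) + 3^3 + 1 = 109; 109−1 = 108
i=1: 108 = 3^(3 + 1) + 3^3 (b=3); 3→4: 4^(4 + 1) + 4^4 = 1280; 1280−1 = 1279
i=2: 1279 = 4^(4 + 1) + 3·4^3 + 3·4^2 + 3·4 + 3 (b=4); 4→5: 5^(5 + 1) + 3·5^3 + 3·5^2 + 3·5 + 3 = 16093; 16093−1 = 16092
i=3: 16092 = 5^(5 + 1) + 3·5^3 + 3·5^2 + 3·5 + 2 (b=5); 5→6: 6^(6 + 1) + 3·6^3 + 3·6^2 + 3·6 + 2 = 280712; 280712−1 = 280711
i=4: 280711 = 6^(6 + 1) + 3·6^3 + 3·6^2 + 3·6 + 1 (b=6); 6→7: 7^(7 + 1) + 3·7^3 + 3·7^2 + 3·7 + 1 = 5765999; 5765999−1 = 5765998
i=5: 5765998 = 7^(7 + 1) + 3·7^3 + 3·7^2 + 3·7 (b=7); 7→8: 8^(8 + 1) + 3·8^3 + 3·8^2 + 3·8 = 134219480; 134219480−1 = 134219479
i=6: 134219479 = 8^(8 + 1) + 3·8^3 + 3·8^2 + 2·8 + 7 (b=8); 8→9: 9^(9 + 1) + 3·9^3 + 3·9^2 + 2·9 + 7 = 3486786856; 3486786856−1 = 3486786855
i=7: 3486786855 = 9^(9 + 1) + 3·9^3 + 3·9^2 + 2·9 + 6 (b=9); 9→10: 10^(10 + 1) + 3·10^3 + 3·10^2 + 2·10 + 6 = 100000003326; 100000003326−1 = 100000003325
i=8: 100000003325 = 10^(10 + 1) + 3·10^3 + 3·10^2 + 2·10 + 5 (b=10); 10→11: 11^(11 + 1) + 3·11^3 + 3·11^2 + 2·11 + 5 = 3138428381104; 3138428381104−1 = 3138428381103

ω^(ω + 1) + ω^3·3 + ω^2·3 + ω·2 + 5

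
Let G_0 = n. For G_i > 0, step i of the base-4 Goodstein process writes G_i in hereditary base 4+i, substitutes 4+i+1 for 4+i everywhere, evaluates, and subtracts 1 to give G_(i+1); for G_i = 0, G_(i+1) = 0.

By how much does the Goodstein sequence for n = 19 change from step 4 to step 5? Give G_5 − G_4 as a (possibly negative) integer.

step 0: 19 = 4^2 + 3; sub 5 for 4: 5^2 + 3; = 28; G_1 = 28−1 = 27
step 1: 27 = 5^2 + 2; sub 6 for 5: 6^2 + 2; = 38; G_2 = 38−1 = 37
step 2: 37 = 6^2 + 1; sub 7 for 6: 7^2 + 1; = 50; G_3 = 50−1 = 49
step 3: 49 = 7^2; sub 8 for 7: 8^2; = 64; G_4 = 64−1 = 63
step 4: 63 = 7·8 + 7; sub 9 for 8: 7·9 + 7; = 70; G_5 = 70−1 = 69

6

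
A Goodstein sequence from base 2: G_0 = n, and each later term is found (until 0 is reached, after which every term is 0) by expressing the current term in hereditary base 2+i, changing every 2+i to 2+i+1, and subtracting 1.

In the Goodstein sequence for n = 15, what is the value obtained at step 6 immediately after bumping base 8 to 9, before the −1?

3524450281

i=0: 15 = 2^(2 + 1) + 2^2 + 2 + 1 (b=2); 2→3: 3^(3 + 1) + 3^3 + 3 + 1 = 112; 112−1 = 111
i=1: 111 = 3^(3 + 1) + 3^3 + 3 (b=3); 3→4: 4^(4 + 1) + 4^4 + 4 = 1284; 1284−1 = 1283
i=2: 1283 = 4^(4 + 1) + 4^4 + 3 (b=4); 4→5: 5^(5 + 1) + 5^5 + 3 = 18753; 18753−1 = 18752
i=3: 18752 = 5^(5 + 1) + 5^5 + 2 (b=5); 5→6: 6^(6 + 1) + 6^6 + 2 = 326594; 326594−1 = 326593
i=4: 326593 = 6^(6 + 1) + 6^6 + 1 (b=6); 6→7: 7^(7 + 1) + 7^7 + 1 = 6588345; 6588345−1 = 6588344
i=5: 6588344 = 7^(7 + 1) + 7^7 (b=7); 7→8: 8^(8 + 1) + 8^8 = 150994944; 150994944−1 = 150994943
i=6: 150994943 = 8^(8 + 1) + 7·8^7 + 7·8^6 + 7·8^5 + 7·8^4 + 7·8^3 + 7·8^2 + 7·8 + 7 (b=8); 8→9: 9^(9 + 1) + 7·9^7 + 7·9^6 + 7·9^5 + 7·9^4 + 7·9^3 + 7·9^2 + 7·9 + 7 = 3524450281; 3524450281−1 = 3524450280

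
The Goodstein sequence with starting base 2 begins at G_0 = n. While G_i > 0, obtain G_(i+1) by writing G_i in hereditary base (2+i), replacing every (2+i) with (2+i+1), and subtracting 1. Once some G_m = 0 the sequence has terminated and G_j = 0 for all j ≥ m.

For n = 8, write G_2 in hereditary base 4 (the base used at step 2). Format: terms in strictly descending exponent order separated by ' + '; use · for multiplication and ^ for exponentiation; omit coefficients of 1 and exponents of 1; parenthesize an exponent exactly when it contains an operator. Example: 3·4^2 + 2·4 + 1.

2·4^4 + 2·4^2 + 2·4 + 1

8 —HB2→ 2^(2 + 1) —bump→ 3^(3 + 1) = 81 —(−1)→ 80
80 —HB3→ 2·3^3 + 2·3^2 + 2·3 + 2 —bump→ 2·4^4 + 2·4^2 + 2·4 + 2 = 554 —(−1)→ 553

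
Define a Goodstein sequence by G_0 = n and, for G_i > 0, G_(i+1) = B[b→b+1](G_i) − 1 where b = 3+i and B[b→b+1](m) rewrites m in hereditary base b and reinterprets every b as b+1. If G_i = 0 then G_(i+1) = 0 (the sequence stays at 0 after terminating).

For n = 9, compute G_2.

17

i=0: 9 = 3^2 (b=3); 3→4: 4^2 = 16; 16−1 = 15
i=1: 15 = 3·4 + 3 (b=4); 4→5: 3·5 + 3 = 18; 18−1 = 17
i=2: 17 = 3·5 + 2 (b=5); 5→6: 3·6 + 2 = 20; 20−1 = 19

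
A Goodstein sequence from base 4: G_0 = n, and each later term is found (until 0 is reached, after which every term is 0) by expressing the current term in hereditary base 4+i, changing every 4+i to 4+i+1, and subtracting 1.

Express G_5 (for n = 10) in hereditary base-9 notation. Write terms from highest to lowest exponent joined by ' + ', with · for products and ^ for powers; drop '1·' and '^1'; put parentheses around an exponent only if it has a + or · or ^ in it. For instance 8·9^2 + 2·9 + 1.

[0] 10 ≡ 2·4 + 2 (base 4). Lift 5: 12. −1: 11.
[1] 11 ≡ 2·5 + 1 (base 5). Lift 6: 13. −1: 12.
[2] 12 ≡ 2·6 (base 6). Lift 7: 14. −1: 13.
[3] 13 ≡ 7 + 6 (base 7). Lift 8: 14. −1: 13.
[4] 13 ≡ 8 + 5 (base 8). Lift 9: 14. −1: 13.
[5] 13 ≡ 9 + 4 (base 9). Lift 10: 14. −1: 13.

9 + 4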